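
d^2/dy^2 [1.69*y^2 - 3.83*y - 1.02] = 3.38000000000000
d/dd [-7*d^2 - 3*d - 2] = -14*d - 3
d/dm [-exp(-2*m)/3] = 2*exp(-2*m)/3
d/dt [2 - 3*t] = -3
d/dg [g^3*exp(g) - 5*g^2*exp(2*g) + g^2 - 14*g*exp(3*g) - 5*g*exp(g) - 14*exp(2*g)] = g^3*exp(g) - 10*g^2*exp(2*g) + 3*g^2*exp(g) - 42*g*exp(3*g) - 10*g*exp(2*g) - 5*g*exp(g) + 2*g - 14*exp(3*g) - 28*exp(2*g) - 5*exp(g)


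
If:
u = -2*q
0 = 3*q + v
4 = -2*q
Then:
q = -2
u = 4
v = 6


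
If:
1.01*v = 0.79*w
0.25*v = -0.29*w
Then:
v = 0.00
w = 0.00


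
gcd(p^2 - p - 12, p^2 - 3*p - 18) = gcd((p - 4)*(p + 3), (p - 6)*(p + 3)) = p + 3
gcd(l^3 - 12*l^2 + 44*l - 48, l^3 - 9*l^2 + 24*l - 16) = l - 4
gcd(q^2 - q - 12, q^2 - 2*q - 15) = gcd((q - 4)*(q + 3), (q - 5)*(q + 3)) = q + 3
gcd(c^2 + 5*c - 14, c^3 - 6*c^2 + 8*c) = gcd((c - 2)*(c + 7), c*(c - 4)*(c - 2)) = c - 2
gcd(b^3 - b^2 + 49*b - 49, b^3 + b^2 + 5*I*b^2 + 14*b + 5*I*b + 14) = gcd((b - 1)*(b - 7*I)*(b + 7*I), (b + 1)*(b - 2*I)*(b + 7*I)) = b + 7*I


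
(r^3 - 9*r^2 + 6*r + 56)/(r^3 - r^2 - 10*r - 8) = (r - 7)/(r + 1)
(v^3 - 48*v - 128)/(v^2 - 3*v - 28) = (v^2 - 4*v - 32)/(v - 7)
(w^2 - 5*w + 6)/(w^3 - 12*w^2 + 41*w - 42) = 1/(w - 7)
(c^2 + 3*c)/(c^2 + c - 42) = c*(c + 3)/(c^2 + c - 42)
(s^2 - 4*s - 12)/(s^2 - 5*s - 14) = (s - 6)/(s - 7)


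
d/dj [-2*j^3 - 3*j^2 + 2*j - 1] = -6*j^2 - 6*j + 2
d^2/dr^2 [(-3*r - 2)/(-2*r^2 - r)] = 4*(6*r^3 + 12*r^2 + 6*r + 1)/(r^3*(8*r^3 + 12*r^2 + 6*r + 1))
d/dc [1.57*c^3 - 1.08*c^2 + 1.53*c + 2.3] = 4.71*c^2 - 2.16*c + 1.53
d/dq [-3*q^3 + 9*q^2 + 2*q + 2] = -9*q^2 + 18*q + 2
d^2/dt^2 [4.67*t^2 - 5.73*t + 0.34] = 9.34000000000000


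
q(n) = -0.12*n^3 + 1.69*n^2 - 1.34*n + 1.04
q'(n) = -0.36*n^2 + 3.38*n - 1.34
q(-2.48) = 16.59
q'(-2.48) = -11.94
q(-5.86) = 91.07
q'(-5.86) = -33.51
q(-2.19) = 13.34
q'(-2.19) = -10.47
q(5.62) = 25.59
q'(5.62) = 6.29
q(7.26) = 34.47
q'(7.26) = 4.22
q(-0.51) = 2.18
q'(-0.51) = -3.16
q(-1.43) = 6.76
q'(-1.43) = -6.91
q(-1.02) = 4.29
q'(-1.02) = -5.16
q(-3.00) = 23.51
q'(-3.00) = -14.72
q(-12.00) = 467.84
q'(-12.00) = -93.74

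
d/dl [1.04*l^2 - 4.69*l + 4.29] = 2.08*l - 4.69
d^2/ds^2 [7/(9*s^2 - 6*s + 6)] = 14*(-9*s^2 + 6*s + 4*(3*s - 1)^2 - 6)/(3*(3*s^2 - 2*s + 2)^3)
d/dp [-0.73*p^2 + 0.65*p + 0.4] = 0.65 - 1.46*p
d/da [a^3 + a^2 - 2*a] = 3*a^2 + 2*a - 2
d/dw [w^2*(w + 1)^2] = 2*w*(w + 1)*(2*w + 1)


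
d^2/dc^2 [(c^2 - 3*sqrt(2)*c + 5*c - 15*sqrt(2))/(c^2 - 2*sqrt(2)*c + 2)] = 2*(-sqrt(2)*c^3 + 5*c^3 - 45*sqrt(2)*c^2 - 6*c^2 + 18*sqrt(2)*c + 150*c - 70*sqrt(2) - 20)/(c^6 - 6*sqrt(2)*c^5 + 30*c^4 - 40*sqrt(2)*c^3 + 60*c^2 - 24*sqrt(2)*c + 8)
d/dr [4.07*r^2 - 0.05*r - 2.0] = 8.14*r - 0.05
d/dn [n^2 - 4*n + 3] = 2*n - 4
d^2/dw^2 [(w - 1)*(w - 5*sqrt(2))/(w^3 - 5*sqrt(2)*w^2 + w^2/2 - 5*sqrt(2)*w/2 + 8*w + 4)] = 4*(4*w^6 - 60*sqrt(2)*w^5 - 12*w^5 + 180*sqrt(2)*w^4 + 498*w^4 - 1897*w^3 - 590*sqrt(2)*w^3 - 828*w^2 + 4215*sqrt(2)*w^2 - 7326*w + 1380*sqrt(2)*w - 1008 + 2090*sqrt(2))/(8*w^9 - 120*sqrt(2)*w^8 + 12*w^8 - 180*sqrt(2)*w^7 + 1398*w^7 - 4010*sqrt(2)*w^6 + 2089*w^6 - 5895*sqrt(2)*w^5 + 12180*w^5 - 10620*sqrt(2)*w^4 + 16878*w^4 - 12010*sqrt(2)*w^3 + 12448*w^3 - 5760*sqrt(2)*w^2 + 7536*w^2 - 960*sqrt(2)*w + 3072*w + 512)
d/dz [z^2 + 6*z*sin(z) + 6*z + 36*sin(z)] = 6*z*cos(z) + 2*z + 6*sin(z) + 36*cos(z) + 6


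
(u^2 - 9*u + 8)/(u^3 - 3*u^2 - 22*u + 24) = (u - 8)/(u^2 - 2*u - 24)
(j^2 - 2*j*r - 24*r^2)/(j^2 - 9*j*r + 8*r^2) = (j^2 - 2*j*r - 24*r^2)/(j^2 - 9*j*r + 8*r^2)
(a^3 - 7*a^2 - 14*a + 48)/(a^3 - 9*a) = (a^2 - 10*a + 16)/(a*(a - 3))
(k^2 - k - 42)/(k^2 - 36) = (k - 7)/(k - 6)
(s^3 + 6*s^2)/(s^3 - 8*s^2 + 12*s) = s*(s + 6)/(s^2 - 8*s + 12)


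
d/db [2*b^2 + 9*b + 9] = 4*b + 9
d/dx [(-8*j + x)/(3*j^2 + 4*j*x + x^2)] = (3*j^2 + 4*j*x + x^2 + 2*(2*j + x)*(8*j - x))/(3*j^2 + 4*j*x + x^2)^2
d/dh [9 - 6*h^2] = -12*h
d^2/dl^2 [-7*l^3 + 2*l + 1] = -42*l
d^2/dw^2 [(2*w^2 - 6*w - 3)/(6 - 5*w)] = 366/(125*w^3 - 450*w^2 + 540*w - 216)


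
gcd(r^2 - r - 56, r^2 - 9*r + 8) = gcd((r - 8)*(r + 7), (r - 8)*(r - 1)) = r - 8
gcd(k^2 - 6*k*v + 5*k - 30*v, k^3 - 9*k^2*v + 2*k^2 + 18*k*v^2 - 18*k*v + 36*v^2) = -k + 6*v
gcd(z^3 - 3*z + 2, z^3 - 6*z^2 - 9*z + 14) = z^2 + z - 2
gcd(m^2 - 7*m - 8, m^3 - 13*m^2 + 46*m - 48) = m - 8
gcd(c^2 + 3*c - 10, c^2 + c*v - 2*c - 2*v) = c - 2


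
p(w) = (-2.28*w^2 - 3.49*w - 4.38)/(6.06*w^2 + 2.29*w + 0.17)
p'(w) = (-12.12*w - 2.29)*(-2.28*w^2 - 3.49*w - 4.38)/(6.06*w^2 + 2.29*w + 0.17)^2 + (-4.56*w - 3.49)/(6.06*w^2 + 2.29*w + 0.17) = (15.9282*w^2 + 52.3104*w + 9.4369)/(36.7236*w^4 + 27.7548*w^3 + 7.3045*w^2 + 0.7786*w + 0.0289)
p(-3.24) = -0.30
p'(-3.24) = 0.00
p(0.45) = -2.64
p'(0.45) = 6.14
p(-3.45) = -0.30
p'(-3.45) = 0.00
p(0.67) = -1.75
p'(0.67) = 2.64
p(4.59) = -0.49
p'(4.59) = 0.03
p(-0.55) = -4.24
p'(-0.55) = -26.25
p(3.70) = -0.53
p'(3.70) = 0.05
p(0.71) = -1.65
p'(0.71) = 2.32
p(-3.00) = -0.30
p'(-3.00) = -0.00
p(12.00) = -0.42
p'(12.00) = 0.00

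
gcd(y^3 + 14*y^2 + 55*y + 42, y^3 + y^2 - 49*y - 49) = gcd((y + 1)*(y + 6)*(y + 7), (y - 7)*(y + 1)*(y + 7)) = y^2 + 8*y + 7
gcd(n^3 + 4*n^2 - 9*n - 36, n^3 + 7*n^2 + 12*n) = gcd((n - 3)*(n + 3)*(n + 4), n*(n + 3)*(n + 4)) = n^2 + 7*n + 12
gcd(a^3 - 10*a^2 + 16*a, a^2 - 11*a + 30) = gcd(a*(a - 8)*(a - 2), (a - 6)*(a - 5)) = 1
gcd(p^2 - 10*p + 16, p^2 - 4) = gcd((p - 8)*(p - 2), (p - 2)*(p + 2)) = p - 2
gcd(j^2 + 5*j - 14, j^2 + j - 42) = j + 7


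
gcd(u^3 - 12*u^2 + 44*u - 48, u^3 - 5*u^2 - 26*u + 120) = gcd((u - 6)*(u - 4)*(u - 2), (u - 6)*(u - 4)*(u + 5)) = u^2 - 10*u + 24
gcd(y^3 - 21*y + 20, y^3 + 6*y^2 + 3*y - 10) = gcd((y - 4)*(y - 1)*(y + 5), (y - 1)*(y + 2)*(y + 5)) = y^2 + 4*y - 5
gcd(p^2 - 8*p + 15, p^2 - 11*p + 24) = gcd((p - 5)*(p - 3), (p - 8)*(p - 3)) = p - 3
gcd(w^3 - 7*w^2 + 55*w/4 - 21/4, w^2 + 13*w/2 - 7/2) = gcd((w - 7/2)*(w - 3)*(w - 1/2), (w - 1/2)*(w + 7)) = w - 1/2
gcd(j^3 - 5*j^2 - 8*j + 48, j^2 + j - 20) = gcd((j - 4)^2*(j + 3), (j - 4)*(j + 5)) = j - 4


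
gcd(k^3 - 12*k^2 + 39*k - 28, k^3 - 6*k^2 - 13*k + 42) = k - 7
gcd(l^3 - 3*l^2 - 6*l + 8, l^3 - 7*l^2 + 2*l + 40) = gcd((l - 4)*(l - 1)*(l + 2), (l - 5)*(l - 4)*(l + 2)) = l^2 - 2*l - 8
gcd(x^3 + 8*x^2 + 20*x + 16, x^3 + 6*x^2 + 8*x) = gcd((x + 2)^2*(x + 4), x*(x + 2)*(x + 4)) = x^2 + 6*x + 8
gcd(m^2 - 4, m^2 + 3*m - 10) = m - 2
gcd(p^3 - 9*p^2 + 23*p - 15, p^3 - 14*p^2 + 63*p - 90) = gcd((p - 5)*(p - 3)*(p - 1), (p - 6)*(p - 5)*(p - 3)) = p^2 - 8*p + 15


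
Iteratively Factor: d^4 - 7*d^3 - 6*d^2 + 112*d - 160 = (d - 4)*(d^3 - 3*d^2 - 18*d + 40) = (d - 4)*(d - 2)*(d^2 - d - 20) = (d - 4)*(d - 2)*(d + 4)*(d - 5)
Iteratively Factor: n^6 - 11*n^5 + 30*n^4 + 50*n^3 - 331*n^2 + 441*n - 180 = (n + 3)*(n^5 - 14*n^4 + 72*n^3 - 166*n^2 + 167*n - 60) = (n - 1)*(n + 3)*(n^4 - 13*n^3 + 59*n^2 - 107*n + 60) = (n - 3)*(n - 1)*(n + 3)*(n^3 - 10*n^2 + 29*n - 20) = (n - 3)*(n - 1)^2*(n + 3)*(n^2 - 9*n + 20) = (n - 5)*(n - 3)*(n - 1)^2*(n + 3)*(n - 4)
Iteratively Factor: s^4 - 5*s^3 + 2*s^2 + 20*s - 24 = (s - 2)*(s^3 - 3*s^2 - 4*s + 12) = (s - 3)*(s - 2)*(s^2 - 4) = (s - 3)*(s - 2)*(s + 2)*(s - 2)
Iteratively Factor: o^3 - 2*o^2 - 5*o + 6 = (o + 2)*(o^2 - 4*o + 3) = (o - 3)*(o + 2)*(o - 1)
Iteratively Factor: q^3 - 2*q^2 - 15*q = (q + 3)*(q^2 - 5*q) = (q - 5)*(q + 3)*(q)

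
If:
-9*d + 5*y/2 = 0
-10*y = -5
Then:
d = 5/36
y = 1/2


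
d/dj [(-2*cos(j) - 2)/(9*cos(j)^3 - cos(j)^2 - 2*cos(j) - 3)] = -2*(23*cos(j)/2 + 13*cos(2*j) + 9*cos(3*j)/2 + 14)*sin(j)/(-9*cos(j)^3 + cos(j)^2 + 2*cos(j) + 3)^2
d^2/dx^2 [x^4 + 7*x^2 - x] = 12*x^2 + 14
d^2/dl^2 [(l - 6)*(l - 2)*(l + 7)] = 6*l - 2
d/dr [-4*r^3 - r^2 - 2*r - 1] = -12*r^2 - 2*r - 2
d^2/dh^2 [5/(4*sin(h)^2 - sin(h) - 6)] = 5*(64*sin(h)^4 - 12*sin(h)^3 + sin(h)^2 + 18*sin(h) - 50)/(-4*sin(h)^2 + sin(h) + 6)^3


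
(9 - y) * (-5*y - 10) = 5*y^2 - 35*y - 90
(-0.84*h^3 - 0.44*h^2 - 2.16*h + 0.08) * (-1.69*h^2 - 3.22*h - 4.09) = 1.4196*h^5 + 3.4484*h^4 + 8.5028*h^3 + 8.6196*h^2 + 8.5768*h - 0.3272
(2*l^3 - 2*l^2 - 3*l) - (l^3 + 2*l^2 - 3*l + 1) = l^3 - 4*l^2 - 1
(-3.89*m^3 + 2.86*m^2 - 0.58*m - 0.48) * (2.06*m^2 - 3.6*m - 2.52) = -8.0134*m^5 + 19.8956*m^4 - 1.688*m^3 - 6.108*m^2 + 3.1896*m + 1.2096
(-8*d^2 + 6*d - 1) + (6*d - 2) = -8*d^2 + 12*d - 3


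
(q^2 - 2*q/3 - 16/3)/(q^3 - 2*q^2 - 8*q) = (q - 8/3)/(q*(q - 4))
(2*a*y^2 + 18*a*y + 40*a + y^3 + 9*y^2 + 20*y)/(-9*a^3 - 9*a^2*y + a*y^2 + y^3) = (2*a*y^2 + 18*a*y + 40*a + y^3 + 9*y^2 + 20*y)/(-9*a^3 - 9*a^2*y + a*y^2 + y^3)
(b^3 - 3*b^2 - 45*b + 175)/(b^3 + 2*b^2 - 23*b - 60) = (b^2 + 2*b - 35)/(b^2 + 7*b + 12)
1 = 1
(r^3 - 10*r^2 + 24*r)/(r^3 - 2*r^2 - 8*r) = (r - 6)/(r + 2)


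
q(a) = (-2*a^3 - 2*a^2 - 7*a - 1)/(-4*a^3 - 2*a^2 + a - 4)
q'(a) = (-6*a^2 - 4*a - 7)/(-4*a^3 - 2*a^2 + a - 4) + (12*a^2 + 4*a - 1)*(-2*a^3 - 2*a^2 - 7*a - 1)/(-4*a^3 - 2*a^2 + a - 4)^2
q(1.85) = 0.97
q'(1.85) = -0.33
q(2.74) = 0.77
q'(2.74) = -0.15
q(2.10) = 0.90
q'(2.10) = -0.26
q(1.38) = 1.16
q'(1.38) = -0.47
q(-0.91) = -1.47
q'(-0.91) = 4.54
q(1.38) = 1.16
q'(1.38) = -0.47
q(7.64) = 0.56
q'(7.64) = -0.01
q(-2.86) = 0.70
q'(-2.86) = 0.22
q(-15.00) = 0.49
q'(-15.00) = 0.00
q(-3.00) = 0.67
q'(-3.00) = 0.18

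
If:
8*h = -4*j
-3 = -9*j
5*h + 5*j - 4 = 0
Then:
No Solution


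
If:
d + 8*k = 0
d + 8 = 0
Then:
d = -8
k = 1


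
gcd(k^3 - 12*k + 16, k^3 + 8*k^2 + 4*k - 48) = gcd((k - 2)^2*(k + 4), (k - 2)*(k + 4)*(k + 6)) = k^2 + 2*k - 8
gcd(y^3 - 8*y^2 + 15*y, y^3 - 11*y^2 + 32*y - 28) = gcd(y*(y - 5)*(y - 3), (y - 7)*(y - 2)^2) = 1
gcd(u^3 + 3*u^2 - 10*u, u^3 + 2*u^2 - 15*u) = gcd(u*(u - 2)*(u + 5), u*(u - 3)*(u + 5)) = u^2 + 5*u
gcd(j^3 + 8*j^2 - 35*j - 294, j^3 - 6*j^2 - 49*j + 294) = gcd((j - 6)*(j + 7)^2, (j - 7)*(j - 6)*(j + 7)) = j^2 + j - 42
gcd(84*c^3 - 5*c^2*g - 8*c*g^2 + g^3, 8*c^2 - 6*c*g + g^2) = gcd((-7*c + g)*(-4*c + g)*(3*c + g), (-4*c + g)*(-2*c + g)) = 4*c - g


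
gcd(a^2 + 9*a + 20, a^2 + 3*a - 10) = a + 5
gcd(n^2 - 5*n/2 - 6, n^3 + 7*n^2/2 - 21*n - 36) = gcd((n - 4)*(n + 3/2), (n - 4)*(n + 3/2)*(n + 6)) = n^2 - 5*n/2 - 6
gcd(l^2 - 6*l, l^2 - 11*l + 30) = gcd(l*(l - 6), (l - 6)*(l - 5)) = l - 6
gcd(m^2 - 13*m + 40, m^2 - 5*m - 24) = m - 8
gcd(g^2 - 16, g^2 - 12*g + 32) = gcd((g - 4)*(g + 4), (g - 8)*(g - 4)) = g - 4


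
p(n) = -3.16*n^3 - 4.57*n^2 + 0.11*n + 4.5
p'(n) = -9.48*n^2 - 9.14*n + 0.11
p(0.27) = 4.13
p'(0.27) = -3.05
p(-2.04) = 12.08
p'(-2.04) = -20.70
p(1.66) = -22.37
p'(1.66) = -41.19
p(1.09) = -4.90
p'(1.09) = -21.12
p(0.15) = 4.40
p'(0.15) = -1.47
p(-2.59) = 28.46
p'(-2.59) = -39.81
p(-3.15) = 57.58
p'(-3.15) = -65.16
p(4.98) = -498.57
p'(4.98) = -280.51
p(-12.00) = 4805.58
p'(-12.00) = -1255.33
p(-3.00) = 48.36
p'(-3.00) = -57.79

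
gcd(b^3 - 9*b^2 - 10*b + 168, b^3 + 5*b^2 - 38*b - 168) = b^2 - 2*b - 24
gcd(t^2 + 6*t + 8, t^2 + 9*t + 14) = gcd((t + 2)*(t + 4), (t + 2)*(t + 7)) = t + 2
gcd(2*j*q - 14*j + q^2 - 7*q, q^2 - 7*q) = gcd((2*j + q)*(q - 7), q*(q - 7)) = q - 7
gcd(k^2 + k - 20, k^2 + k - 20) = k^2 + k - 20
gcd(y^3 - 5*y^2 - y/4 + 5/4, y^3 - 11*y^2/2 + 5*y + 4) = y + 1/2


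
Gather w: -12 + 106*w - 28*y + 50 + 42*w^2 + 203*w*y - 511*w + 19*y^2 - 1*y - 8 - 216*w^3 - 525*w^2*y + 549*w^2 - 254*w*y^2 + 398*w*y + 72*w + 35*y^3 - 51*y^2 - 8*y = -216*w^3 + w^2*(591 - 525*y) + w*(-254*y^2 + 601*y - 333) + 35*y^3 - 32*y^2 - 37*y + 30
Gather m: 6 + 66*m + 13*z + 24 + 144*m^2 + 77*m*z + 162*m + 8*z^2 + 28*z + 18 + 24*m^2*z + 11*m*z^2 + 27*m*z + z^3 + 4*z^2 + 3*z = m^2*(24*z + 144) + m*(11*z^2 + 104*z + 228) + z^3 + 12*z^2 + 44*z + 48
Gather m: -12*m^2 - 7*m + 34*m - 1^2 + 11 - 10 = -12*m^2 + 27*m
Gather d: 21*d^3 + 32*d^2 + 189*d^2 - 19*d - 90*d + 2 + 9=21*d^3 + 221*d^2 - 109*d + 11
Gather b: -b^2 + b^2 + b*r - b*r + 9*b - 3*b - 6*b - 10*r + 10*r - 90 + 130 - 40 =0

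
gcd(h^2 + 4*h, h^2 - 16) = h + 4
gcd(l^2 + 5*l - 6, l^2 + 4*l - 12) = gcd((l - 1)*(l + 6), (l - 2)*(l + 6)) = l + 6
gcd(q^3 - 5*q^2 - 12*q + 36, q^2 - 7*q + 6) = q - 6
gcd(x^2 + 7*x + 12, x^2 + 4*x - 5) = 1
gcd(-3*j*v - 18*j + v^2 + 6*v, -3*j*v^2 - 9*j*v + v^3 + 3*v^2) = -3*j + v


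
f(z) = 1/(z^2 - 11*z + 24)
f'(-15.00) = 0.00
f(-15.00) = 0.00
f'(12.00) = -0.01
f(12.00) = 0.03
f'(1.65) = 0.10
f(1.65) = 0.12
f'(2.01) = 0.20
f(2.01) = 0.17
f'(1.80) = 0.13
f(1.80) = 0.13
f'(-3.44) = 0.00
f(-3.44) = 0.01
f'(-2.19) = 0.01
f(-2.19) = 0.02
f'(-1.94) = 0.01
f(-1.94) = 0.02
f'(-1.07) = 0.01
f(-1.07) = 0.03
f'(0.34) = 0.02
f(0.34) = 0.05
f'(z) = (11 - 2*z)/(z^2 - 11*z + 24)^2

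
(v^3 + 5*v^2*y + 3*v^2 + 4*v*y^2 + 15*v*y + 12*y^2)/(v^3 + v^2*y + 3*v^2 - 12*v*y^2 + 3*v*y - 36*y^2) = (-v - y)/(-v + 3*y)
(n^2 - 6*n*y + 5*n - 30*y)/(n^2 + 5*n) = (n - 6*y)/n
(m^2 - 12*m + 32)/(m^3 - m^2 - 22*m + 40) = (m - 8)/(m^2 + 3*m - 10)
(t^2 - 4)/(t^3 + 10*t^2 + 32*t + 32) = (t - 2)/(t^2 + 8*t + 16)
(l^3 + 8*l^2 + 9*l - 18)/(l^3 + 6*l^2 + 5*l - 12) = (l + 6)/(l + 4)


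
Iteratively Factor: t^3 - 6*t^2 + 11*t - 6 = (t - 2)*(t^2 - 4*t + 3) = (t - 3)*(t - 2)*(t - 1)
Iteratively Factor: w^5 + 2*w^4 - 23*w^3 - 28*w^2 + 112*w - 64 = (w - 1)*(w^4 + 3*w^3 - 20*w^2 - 48*w + 64) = (w - 1)*(w + 4)*(w^3 - w^2 - 16*w + 16) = (w - 1)*(w + 4)^2*(w^2 - 5*w + 4) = (w - 4)*(w - 1)*(w + 4)^2*(w - 1)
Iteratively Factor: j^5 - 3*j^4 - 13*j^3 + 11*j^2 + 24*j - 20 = (j - 1)*(j^4 - 2*j^3 - 15*j^2 - 4*j + 20) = (j - 1)^2*(j^3 - j^2 - 16*j - 20) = (j - 5)*(j - 1)^2*(j^2 + 4*j + 4) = (j - 5)*(j - 1)^2*(j + 2)*(j + 2)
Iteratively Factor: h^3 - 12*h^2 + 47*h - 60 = (h - 5)*(h^2 - 7*h + 12) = (h - 5)*(h - 4)*(h - 3)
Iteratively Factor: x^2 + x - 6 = (x - 2)*(x + 3)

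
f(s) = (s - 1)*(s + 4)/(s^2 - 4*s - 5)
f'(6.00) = -6.02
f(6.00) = 7.14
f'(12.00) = -0.13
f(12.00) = 1.93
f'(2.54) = -1.07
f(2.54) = -1.16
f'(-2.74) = -0.43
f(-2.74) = -0.35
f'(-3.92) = -0.19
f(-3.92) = -0.02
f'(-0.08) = -1.41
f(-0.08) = 0.91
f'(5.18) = -185.21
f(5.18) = 34.50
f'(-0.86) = -51.20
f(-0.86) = 7.12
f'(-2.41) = -0.61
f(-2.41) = -0.52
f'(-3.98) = -0.19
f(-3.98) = -0.00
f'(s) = (4 - 2*s)*(s - 1)*(s + 4)/(s^2 - 4*s - 5)^2 + (s - 1)/(s^2 - 4*s - 5) + (s + 4)/(s^2 - 4*s - 5) = (-7*s^2 - 2*s - 31)/(s^4 - 8*s^3 + 6*s^2 + 40*s + 25)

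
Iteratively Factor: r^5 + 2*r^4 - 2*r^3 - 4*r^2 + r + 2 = (r + 1)*(r^4 + r^3 - 3*r^2 - r + 2) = (r - 1)*(r + 1)*(r^3 + 2*r^2 - r - 2) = (r - 1)*(r + 1)*(r + 2)*(r^2 - 1) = (r - 1)*(r + 1)^2*(r + 2)*(r - 1)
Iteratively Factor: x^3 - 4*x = (x)*(x^2 - 4) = x*(x + 2)*(x - 2)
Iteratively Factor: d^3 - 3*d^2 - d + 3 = (d + 1)*(d^2 - 4*d + 3) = (d - 3)*(d + 1)*(d - 1)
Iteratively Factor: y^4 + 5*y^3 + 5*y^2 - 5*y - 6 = (y - 1)*(y^3 + 6*y^2 + 11*y + 6) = (y - 1)*(y + 2)*(y^2 + 4*y + 3) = (y - 1)*(y + 1)*(y + 2)*(y + 3)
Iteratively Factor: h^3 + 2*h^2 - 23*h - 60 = (h + 3)*(h^2 - h - 20) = (h + 3)*(h + 4)*(h - 5)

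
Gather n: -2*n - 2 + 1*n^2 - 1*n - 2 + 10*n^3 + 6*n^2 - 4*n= 10*n^3 + 7*n^2 - 7*n - 4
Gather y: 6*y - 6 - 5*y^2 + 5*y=-5*y^2 + 11*y - 6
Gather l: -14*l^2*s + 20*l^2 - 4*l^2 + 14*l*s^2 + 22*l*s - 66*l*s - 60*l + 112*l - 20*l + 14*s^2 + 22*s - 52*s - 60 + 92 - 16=l^2*(16 - 14*s) + l*(14*s^2 - 44*s + 32) + 14*s^2 - 30*s + 16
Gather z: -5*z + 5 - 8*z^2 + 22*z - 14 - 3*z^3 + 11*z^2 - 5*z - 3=-3*z^3 + 3*z^2 + 12*z - 12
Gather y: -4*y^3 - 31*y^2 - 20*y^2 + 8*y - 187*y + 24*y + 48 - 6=-4*y^3 - 51*y^2 - 155*y + 42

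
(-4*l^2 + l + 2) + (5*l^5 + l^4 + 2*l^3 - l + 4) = 5*l^5 + l^4 + 2*l^3 - 4*l^2 + 6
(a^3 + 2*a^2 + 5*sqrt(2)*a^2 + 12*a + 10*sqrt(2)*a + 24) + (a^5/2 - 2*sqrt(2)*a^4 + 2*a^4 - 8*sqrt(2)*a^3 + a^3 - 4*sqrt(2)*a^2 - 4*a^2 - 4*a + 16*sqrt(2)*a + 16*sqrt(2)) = a^5/2 - 2*sqrt(2)*a^4 + 2*a^4 - 8*sqrt(2)*a^3 + 2*a^3 - 2*a^2 + sqrt(2)*a^2 + 8*a + 26*sqrt(2)*a + 16*sqrt(2) + 24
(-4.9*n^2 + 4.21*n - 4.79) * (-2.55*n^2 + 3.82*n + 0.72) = 12.495*n^4 - 29.4535*n^3 + 24.7687*n^2 - 15.2666*n - 3.4488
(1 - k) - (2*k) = 1 - 3*k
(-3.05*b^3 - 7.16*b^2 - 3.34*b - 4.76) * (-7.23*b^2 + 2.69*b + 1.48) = 22.0515*b^5 + 43.5623*b^4 + 0.373799999999999*b^3 + 14.8334*b^2 - 17.7476*b - 7.0448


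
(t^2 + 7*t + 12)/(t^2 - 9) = (t + 4)/(t - 3)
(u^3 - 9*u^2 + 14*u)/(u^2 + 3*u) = (u^2 - 9*u + 14)/(u + 3)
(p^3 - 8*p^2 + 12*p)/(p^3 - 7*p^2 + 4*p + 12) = p/(p + 1)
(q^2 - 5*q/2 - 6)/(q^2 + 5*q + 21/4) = 2*(q - 4)/(2*q + 7)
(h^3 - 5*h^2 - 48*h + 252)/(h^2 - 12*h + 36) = h + 7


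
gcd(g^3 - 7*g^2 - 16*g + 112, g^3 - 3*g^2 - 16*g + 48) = g^2 - 16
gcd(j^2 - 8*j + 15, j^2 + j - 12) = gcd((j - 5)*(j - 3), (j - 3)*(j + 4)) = j - 3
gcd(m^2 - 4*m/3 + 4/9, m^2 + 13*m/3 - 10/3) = m - 2/3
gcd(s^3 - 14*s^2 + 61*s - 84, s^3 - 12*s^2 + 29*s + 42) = s - 7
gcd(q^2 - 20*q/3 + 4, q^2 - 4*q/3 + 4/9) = q - 2/3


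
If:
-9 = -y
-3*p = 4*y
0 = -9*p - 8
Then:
No Solution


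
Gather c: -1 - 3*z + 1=-3*z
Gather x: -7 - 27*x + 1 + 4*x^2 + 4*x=4*x^2 - 23*x - 6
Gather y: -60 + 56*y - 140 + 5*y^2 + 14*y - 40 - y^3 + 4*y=-y^3 + 5*y^2 + 74*y - 240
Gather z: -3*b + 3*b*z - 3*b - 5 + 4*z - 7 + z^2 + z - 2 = -6*b + z^2 + z*(3*b + 5) - 14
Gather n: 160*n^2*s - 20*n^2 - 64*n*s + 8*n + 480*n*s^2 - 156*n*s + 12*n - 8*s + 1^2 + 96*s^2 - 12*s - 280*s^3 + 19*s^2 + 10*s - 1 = n^2*(160*s - 20) + n*(480*s^2 - 220*s + 20) - 280*s^3 + 115*s^2 - 10*s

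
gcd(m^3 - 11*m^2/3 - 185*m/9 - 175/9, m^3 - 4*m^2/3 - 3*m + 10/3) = m + 5/3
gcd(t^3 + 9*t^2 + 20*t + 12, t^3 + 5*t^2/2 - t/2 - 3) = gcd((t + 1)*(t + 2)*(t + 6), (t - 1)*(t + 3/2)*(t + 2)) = t + 2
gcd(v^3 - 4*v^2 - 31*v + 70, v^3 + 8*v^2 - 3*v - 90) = v + 5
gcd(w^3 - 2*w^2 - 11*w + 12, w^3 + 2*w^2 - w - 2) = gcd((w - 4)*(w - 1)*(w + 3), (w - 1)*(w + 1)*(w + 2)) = w - 1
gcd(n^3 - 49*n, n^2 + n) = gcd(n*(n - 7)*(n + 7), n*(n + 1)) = n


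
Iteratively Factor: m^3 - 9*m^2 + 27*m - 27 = (m - 3)*(m^2 - 6*m + 9) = (m - 3)^2*(m - 3)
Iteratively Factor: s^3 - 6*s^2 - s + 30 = (s - 3)*(s^2 - 3*s - 10) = (s - 5)*(s - 3)*(s + 2)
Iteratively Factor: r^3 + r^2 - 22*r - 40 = (r + 4)*(r^2 - 3*r - 10) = (r - 5)*(r + 4)*(r + 2)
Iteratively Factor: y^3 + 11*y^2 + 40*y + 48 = (y + 4)*(y^2 + 7*y + 12) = (y + 4)^2*(y + 3)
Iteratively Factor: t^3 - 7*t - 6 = (t + 1)*(t^2 - t - 6) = (t - 3)*(t + 1)*(t + 2)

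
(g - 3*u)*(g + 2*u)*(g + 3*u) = g^3 + 2*g^2*u - 9*g*u^2 - 18*u^3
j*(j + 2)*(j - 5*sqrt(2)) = j^3 - 5*sqrt(2)*j^2 + 2*j^2 - 10*sqrt(2)*j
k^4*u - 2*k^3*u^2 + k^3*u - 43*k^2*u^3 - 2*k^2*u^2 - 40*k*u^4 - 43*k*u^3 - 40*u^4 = (k - 8*u)*(k + u)*(k + 5*u)*(k*u + u)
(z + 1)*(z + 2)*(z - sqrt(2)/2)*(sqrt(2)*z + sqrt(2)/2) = sqrt(2)*z^4 - z^3 + 7*sqrt(2)*z^3/2 - 7*z^2/2 + 7*sqrt(2)*z^2/2 - 7*z/2 + sqrt(2)*z - 1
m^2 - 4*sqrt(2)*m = m*(m - 4*sqrt(2))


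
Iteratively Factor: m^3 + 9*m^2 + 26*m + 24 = (m + 3)*(m^2 + 6*m + 8) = (m + 2)*(m + 3)*(m + 4)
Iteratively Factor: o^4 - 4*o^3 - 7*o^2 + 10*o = (o - 5)*(o^3 + o^2 - 2*o) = o*(o - 5)*(o^2 + o - 2) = o*(o - 5)*(o + 2)*(o - 1)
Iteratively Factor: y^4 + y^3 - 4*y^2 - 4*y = (y + 1)*(y^3 - 4*y) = (y + 1)*(y + 2)*(y^2 - 2*y) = (y - 2)*(y + 1)*(y + 2)*(y)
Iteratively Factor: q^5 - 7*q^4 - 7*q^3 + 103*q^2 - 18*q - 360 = (q - 4)*(q^4 - 3*q^3 - 19*q^2 + 27*q + 90) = (q - 4)*(q + 3)*(q^3 - 6*q^2 - q + 30) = (q - 5)*(q - 4)*(q + 3)*(q^2 - q - 6) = (q - 5)*(q - 4)*(q - 3)*(q + 3)*(q + 2)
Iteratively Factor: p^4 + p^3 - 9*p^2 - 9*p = (p)*(p^3 + p^2 - 9*p - 9) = p*(p - 3)*(p^2 + 4*p + 3) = p*(p - 3)*(p + 3)*(p + 1)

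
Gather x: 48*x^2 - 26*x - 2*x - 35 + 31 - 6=48*x^2 - 28*x - 10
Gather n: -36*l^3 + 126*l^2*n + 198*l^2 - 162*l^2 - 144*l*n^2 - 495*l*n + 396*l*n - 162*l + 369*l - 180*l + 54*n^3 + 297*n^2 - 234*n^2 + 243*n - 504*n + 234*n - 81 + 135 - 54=-36*l^3 + 36*l^2 + 27*l + 54*n^3 + n^2*(63 - 144*l) + n*(126*l^2 - 99*l - 27)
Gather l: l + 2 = l + 2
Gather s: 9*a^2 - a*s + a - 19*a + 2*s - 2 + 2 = 9*a^2 - 18*a + s*(2 - a)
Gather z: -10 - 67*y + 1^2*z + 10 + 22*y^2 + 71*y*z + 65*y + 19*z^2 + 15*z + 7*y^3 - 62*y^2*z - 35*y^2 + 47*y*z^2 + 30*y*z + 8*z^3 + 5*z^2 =7*y^3 - 13*y^2 - 2*y + 8*z^3 + z^2*(47*y + 24) + z*(-62*y^2 + 101*y + 16)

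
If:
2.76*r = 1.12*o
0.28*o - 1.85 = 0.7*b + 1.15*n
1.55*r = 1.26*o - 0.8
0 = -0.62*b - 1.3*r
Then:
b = -1.08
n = -0.64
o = 1.27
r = 0.51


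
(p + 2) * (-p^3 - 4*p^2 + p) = -p^4 - 6*p^3 - 7*p^2 + 2*p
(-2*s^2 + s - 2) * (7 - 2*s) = 4*s^3 - 16*s^2 + 11*s - 14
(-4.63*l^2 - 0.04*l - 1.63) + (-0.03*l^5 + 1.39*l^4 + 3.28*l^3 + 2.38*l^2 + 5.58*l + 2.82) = -0.03*l^5 + 1.39*l^4 + 3.28*l^3 - 2.25*l^2 + 5.54*l + 1.19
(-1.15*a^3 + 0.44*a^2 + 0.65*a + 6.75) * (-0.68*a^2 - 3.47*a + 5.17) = 0.782*a^5 + 3.6913*a^4 - 7.9143*a^3 - 4.5707*a^2 - 20.062*a + 34.8975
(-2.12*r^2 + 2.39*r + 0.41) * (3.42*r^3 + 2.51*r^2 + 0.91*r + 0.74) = -7.2504*r^5 + 2.8526*r^4 + 5.4719*r^3 + 1.6352*r^2 + 2.1417*r + 0.3034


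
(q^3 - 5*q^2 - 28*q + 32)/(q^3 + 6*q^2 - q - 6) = (q^2 - 4*q - 32)/(q^2 + 7*q + 6)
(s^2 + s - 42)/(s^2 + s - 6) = (s^2 + s - 42)/(s^2 + s - 6)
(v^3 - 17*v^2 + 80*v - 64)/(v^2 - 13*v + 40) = (v^2 - 9*v + 8)/(v - 5)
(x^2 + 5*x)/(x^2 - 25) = x/(x - 5)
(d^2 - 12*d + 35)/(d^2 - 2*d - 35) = (d - 5)/(d + 5)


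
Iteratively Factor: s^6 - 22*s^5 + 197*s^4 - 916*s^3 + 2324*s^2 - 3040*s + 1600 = (s - 2)*(s^5 - 20*s^4 + 157*s^3 - 602*s^2 + 1120*s - 800) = (s - 5)*(s - 2)*(s^4 - 15*s^3 + 82*s^2 - 192*s + 160) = (s - 5)^2*(s - 2)*(s^3 - 10*s^2 + 32*s - 32) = (s - 5)^2*(s - 4)*(s - 2)*(s^2 - 6*s + 8) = (s - 5)^2*(s - 4)*(s - 2)^2*(s - 4)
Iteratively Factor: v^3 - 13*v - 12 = (v - 4)*(v^2 + 4*v + 3) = (v - 4)*(v + 3)*(v + 1)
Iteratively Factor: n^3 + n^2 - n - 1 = (n + 1)*(n^2 - 1) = (n + 1)^2*(n - 1)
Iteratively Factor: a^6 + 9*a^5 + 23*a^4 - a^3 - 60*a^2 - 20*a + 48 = (a + 2)*(a^5 + 7*a^4 + 9*a^3 - 19*a^2 - 22*a + 24) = (a + 2)*(a + 3)*(a^4 + 4*a^3 - 3*a^2 - 10*a + 8) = (a + 2)^2*(a + 3)*(a^3 + 2*a^2 - 7*a + 4) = (a + 2)^2*(a + 3)*(a + 4)*(a^2 - 2*a + 1) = (a - 1)*(a + 2)^2*(a + 3)*(a + 4)*(a - 1)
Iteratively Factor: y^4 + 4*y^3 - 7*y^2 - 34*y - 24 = (y + 1)*(y^3 + 3*y^2 - 10*y - 24) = (y + 1)*(y + 2)*(y^2 + y - 12) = (y - 3)*(y + 1)*(y + 2)*(y + 4)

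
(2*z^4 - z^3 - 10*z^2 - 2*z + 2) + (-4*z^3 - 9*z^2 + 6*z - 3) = 2*z^4 - 5*z^3 - 19*z^2 + 4*z - 1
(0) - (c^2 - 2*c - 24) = -c^2 + 2*c + 24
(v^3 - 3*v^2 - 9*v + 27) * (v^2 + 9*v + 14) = v^5 + 6*v^4 - 22*v^3 - 96*v^2 + 117*v + 378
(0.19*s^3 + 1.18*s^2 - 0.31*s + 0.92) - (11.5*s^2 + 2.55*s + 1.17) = 0.19*s^3 - 10.32*s^2 - 2.86*s - 0.25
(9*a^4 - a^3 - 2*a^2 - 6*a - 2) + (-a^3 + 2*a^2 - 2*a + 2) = 9*a^4 - 2*a^3 - 8*a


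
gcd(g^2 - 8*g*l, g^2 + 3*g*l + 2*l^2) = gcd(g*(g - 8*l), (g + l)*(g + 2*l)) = 1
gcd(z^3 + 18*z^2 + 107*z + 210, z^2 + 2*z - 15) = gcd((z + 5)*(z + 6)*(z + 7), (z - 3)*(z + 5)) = z + 5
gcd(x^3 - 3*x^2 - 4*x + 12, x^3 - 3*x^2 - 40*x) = 1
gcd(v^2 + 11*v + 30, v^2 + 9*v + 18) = v + 6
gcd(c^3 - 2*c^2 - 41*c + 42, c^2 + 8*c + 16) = 1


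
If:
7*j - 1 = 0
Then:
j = 1/7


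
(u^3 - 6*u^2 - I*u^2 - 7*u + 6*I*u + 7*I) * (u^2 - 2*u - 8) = u^5 - 8*u^4 - I*u^4 - 3*u^3 + 8*I*u^3 + 62*u^2 + 3*I*u^2 + 56*u - 62*I*u - 56*I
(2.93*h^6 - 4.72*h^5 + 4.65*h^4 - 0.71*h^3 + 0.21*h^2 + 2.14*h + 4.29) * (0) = 0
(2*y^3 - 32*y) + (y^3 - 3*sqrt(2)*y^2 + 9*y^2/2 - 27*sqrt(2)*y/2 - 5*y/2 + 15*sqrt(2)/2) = 3*y^3 - 3*sqrt(2)*y^2 + 9*y^2/2 - 69*y/2 - 27*sqrt(2)*y/2 + 15*sqrt(2)/2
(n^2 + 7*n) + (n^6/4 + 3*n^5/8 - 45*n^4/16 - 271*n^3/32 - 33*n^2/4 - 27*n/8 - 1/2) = n^6/4 + 3*n^5/8 - 45*n^4/16 - 271*n^3/32 - 29*n^2/4 + 29*n/8 - 1/2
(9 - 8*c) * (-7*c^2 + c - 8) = 56*c^3 - 71*c^2 + 73*c - 72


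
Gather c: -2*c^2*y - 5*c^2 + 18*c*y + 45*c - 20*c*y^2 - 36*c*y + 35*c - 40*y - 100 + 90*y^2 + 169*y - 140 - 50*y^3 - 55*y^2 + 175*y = c^2*(-2*y - 5) + c*(-20*y^2 - 18*y + 80) - 50*y^3 + 35*y^2 + 304*y - 240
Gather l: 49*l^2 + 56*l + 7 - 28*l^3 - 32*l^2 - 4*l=-28*l^3 + 17*l^2 + 52*l + 7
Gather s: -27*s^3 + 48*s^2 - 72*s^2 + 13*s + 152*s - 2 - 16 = -27*s^3 - 24*s^2 + 165*s - 18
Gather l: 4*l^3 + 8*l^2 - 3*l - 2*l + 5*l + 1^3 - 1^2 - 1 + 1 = 4*l^3 + 8*l^2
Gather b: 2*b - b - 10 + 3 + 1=b - 6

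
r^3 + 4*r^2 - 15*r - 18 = (r - 3)*(r + 1)*(r + 6)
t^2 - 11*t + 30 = (t - 6)*(t - 5)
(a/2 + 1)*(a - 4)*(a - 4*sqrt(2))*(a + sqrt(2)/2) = a^4/2 - 7*sqrt(2)*a^3/4 - a^3 - 6*a^2 + 7*sqrt(2)*a^2/2 + 4*a + 14*sqrt(2)*a + 16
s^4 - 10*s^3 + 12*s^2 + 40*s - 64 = (s - 8)*(s - 2)^2*(s + 2)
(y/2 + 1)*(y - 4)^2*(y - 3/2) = y^4/2 - 15*y^3/4 + 9*y^2/2 + 16*y - 24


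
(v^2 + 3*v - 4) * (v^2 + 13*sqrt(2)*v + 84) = v^4 + 3*v^3 + 13*sqrt(2)*v^3 + 39*sqrt(2)*v^2 + 80*v^2 - 52*sqrt(2)*v + 252*v - 336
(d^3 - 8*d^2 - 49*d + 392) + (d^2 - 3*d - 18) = d^3 - 7*d^2 - 52*d + 374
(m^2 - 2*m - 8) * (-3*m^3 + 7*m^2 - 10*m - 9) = -3*m^5 + 13*m^4 - 45*m^2 + 98*m + 72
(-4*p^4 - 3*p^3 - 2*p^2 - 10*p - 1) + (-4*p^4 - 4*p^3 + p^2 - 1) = -8*p^4 - 7*p^3 - p^2 - 10*p - 2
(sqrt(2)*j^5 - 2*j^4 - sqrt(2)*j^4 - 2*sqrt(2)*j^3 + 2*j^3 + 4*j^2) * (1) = sqrt(2)*j^5 - 2*j^4 - sqrt(2)*j^4 - 2*sqrt(2)*j^3 + 2*j^3 + 4*j^2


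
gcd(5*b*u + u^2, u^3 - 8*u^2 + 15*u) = u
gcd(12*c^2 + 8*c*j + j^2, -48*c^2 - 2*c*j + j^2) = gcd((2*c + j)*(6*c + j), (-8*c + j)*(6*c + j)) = 6*c + j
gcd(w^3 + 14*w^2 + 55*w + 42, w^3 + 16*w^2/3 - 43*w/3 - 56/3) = w^2 + 8*w + 7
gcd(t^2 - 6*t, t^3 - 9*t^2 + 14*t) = t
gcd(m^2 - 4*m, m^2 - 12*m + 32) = m - 4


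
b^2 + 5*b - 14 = (b - 2)*(b + 7)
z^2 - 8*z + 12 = (z - 6)*(z - 2)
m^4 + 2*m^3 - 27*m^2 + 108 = (m - 3)^2*(m + 2)*(m + 6)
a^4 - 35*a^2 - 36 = (a - 6)*(a + 6)*(-I*a + 1)*(I*a + 1)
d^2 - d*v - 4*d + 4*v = (d - 4)*(d - v)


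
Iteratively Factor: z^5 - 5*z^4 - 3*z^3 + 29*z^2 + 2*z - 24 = (z + 1)*(z^4 - 6*z^3 + 3*z^2 + 26*z - 24) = (z - 3)*(z + 1)*(z^3 - 3*z^2 - 6*z + 8) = (z - 4)*(z - 3)*(z + 1)*(z^2 + z - 2) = (z - 4)*(z - 3)*(z + 1)*(z + 2)*(z - 1)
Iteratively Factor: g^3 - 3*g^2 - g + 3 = (g - 1)*(g^2 - 2*g - 3) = (g - 3)*(g - 1)*(g + 1)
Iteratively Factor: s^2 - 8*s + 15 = (s - 3)*(s - 5)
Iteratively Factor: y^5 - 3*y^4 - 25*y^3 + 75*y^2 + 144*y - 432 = (y - 3)*(y^4 - 25*y^2 + 144) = (y - 3)^2*(y^3 + 3*y^2 - 16*y - 48) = (y - 3)^2*(y + 3)*(y^2 - 16) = (y - 3)^2*(y + 3)*(y + 4)*(y - 4)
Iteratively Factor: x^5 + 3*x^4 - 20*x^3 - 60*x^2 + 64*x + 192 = (x + 2)*(x^4 + x^3 - 22*x^2 - 16*x + 96) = (x + 2)*(x + 3)*(x^3 - 2*x^2 - 16*x + 32) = (x - 2)*(x + 2)*(x + 3)*(x^2 - 16) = (x - 4)*(x - 2)*(x + 2)*(x + 3)*(x + 4)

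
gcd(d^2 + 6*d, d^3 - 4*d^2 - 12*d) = d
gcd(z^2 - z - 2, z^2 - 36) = 1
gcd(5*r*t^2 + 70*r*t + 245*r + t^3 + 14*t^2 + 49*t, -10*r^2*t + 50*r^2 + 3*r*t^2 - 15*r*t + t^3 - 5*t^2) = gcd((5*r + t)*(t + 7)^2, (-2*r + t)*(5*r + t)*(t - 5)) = 5*r + t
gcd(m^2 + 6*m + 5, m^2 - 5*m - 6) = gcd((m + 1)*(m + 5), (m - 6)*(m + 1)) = m + 1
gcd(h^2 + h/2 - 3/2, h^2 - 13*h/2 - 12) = h + 3/2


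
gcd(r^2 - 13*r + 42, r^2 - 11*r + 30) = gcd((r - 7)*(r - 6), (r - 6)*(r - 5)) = r - 6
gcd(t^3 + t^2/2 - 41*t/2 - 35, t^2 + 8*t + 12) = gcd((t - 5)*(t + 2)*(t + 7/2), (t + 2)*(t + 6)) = t + 2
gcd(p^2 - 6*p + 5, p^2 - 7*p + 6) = p - 1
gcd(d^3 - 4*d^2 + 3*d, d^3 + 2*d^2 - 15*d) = d^2 - 3*d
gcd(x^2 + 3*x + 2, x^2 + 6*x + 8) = x + 2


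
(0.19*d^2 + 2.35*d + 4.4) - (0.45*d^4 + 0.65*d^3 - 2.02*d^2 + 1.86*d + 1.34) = -0.45*d^4 - 0.65*d^3 + 2.21*d^2 + 0.49*d + 3.06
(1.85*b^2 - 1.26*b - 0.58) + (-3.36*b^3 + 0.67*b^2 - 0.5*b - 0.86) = -3.36*b^3 + 2.52*b^2 - 1.76*b - 1.44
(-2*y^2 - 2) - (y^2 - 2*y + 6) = -3*y^2 + 2*y - 8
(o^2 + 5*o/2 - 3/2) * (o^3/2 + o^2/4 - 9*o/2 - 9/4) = o^5/2 + 3*o^4/2 - 37*o^3/8 - 111*o^2/8 + 9*o/8 + 27/8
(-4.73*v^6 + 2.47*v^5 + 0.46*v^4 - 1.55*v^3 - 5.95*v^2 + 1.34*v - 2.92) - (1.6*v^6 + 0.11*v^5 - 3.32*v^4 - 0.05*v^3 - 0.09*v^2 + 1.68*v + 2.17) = -6.33*v^6 + 2.36*v^5 + 3.78*v^4 - 1.5*v^3 - 5.86*v^2 - 0.34*v - 5.09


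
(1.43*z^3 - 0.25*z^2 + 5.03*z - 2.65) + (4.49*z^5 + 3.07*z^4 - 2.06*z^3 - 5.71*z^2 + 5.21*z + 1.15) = 4.49*z^5 + 3.07*z^4 - 0.63*z^3 - 5.96*z^2 + 10.24*z - 1.5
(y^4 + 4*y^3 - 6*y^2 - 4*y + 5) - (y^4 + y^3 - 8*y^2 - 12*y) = 3*y^3 + 2*y^2 + 8*y + 5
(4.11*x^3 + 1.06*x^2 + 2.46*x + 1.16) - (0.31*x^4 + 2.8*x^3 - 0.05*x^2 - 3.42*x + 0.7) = -0.31*x^4 + 1.31*x^3 + 1.11*x^2 + 5.88*x + 0.46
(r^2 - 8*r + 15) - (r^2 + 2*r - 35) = 50 - 10*r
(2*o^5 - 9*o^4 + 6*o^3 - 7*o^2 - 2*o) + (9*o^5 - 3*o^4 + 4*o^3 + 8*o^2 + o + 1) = 11*o^5 - 12*o^4 + 10*o^3 + o^2 - o + 1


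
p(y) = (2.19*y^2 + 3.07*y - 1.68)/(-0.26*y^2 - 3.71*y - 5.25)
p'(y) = (0.52*y + 3.71)*(2.19*y^2 + 3.07*y - 1.68)/(-0.26*y^2 - 3.71*y - 5.25)^2 + (4.38*y + 3.07)/(-0.26*y^2 - 3.71*y - 5.25)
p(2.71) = -1.32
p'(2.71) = -0.48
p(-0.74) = 1.04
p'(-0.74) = -1.24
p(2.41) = -1.17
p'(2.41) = -0.50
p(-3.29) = 2.88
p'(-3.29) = -1.35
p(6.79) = -2.83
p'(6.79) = -0.29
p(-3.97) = 3.84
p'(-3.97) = -1.49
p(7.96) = -3.15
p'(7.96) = -0.26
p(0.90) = -0.32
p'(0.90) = -0.64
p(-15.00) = -54.94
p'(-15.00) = -20.01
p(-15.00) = -54.94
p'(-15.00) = -20.01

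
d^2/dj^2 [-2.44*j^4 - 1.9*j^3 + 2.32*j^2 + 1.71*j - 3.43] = -29.28*j^2 - 11.4*j + 4.64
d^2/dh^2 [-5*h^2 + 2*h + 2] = -10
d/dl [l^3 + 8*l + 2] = 3*l^2 + 8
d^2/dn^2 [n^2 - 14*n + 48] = 2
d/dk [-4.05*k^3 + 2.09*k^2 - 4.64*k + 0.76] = -12.15*k^2 + 4.18*k - 4.64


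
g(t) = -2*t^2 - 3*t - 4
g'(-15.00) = 57.00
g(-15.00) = -409.00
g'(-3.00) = 9.00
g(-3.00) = -13.00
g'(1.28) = -8.12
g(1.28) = -11.12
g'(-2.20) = 5.80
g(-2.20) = -7.08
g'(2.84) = -14.36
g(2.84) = -28.65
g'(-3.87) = 12.48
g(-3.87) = -22.34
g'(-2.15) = 5.60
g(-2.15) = -6.80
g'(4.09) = -19.36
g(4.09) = -49.73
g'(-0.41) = -1.36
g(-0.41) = -3.11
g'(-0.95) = 0.80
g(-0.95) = -2.96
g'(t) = -4*t - 3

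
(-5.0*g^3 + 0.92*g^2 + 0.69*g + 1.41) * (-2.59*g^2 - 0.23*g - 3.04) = 12.95*g^5 - 1.2328*g^4 + 13.2013*g^3 - 6.6074*g^2 - 2.4219*g - 4.2864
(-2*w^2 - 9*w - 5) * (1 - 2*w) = 4*w^3 + 16*w^2 + w - 5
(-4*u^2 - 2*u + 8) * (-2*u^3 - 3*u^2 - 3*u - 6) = 8*u^5 + 16*u^4 + 2*u^3 + 6*u^2 - 12*u - 48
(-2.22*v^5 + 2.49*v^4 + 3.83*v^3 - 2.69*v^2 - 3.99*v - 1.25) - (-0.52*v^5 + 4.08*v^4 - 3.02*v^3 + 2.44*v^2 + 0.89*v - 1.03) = -1.7*v^5 - 1.59*v^4 + 6.85*v^3 - 5.13*v^2 - 4.88*v - 0.22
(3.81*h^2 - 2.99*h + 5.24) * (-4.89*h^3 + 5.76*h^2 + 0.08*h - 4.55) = -18.6309*h^5 + 36.5667*h^4 - 42.5412*h^3 + 12.6077*h^2 + 14.0237*h - 23.842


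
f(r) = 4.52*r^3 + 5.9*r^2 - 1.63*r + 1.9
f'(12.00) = 2092.61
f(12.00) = 8642.50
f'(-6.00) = 415.73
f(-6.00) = -752.24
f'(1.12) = 28.60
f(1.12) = 13.83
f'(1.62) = 53.07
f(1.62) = 33.96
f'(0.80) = 16.49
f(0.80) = 6.69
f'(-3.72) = 142.12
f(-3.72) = -143.07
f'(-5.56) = 351.95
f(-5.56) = -583.54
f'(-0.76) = -2.77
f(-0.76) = 4.56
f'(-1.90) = 24.90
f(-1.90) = -4.71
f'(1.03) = 24.91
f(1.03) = 11.42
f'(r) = 13.56*r^2 + 11.8*r - 1.63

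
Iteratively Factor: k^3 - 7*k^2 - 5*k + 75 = (k - 5)*(k^2 - 2*k - 15) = (k - 5)*(k + 3)*(k - 5)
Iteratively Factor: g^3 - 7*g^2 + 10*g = (g - 2)*(g^2 - 5*g) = (g - 5)*(g - 2)*(g)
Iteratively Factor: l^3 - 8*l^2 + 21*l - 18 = (l - 3)*(l^2 - 5*l + 6) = (l - 3)*(l - 2)*(l - 3)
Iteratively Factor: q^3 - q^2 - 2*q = (q + 1)*(q^2 - 2*q) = q*(q + 1)*(q - 2)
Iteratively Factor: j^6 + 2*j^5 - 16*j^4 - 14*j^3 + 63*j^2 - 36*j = (j)*(j^5 + 2*j^4 - 16*j^3 - 14*j^2 + 63*j - 36) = j*(j + 3)*(j^4 - j^3 - 13*j^2 + 25*j - 12) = j*(j - 1)*(j + 3)*(j^3 - 13*j + 12) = j*(j - 1)^2*(j + 3)*(j^2 + j - 12) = j*(j - 1)^2*(j + 3)*(j + 4)*(j - 3)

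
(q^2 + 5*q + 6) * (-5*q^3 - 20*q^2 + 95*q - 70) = -5*q^5 - 45*q^4 - 35*q^3 + 285*q^2 + 220*q - 420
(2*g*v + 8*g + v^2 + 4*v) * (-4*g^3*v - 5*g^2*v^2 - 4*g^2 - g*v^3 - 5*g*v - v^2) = -8*g^4*v^2 - 32*g^4*v - 14*g^3*v^3 - 56*g^3*v^2 - 8*g^3*v - 32*g^3 - 7*g^2*v^4 - 28*g^2*v^3 - 14*g^2*v^2 - 56*g^2*v - g*v^5 - 4*g*v^4 - 7*g*v^3 - 28*g*v^2 - v^4 - 4*v^3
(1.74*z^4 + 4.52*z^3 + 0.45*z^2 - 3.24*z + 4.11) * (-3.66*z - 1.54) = -6.3684*z^5 - 19.2228*z^4 - 8.6078*z^3 + 11.1654*z^2 - 10.053*z - 6.3294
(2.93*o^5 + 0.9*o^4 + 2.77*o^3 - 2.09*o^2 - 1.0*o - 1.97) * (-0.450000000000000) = -1.3185*o^5 - 0.405*o^4 - 1.2465*o^3 + 0.9405*o^2 + 0.45*o + 0.8865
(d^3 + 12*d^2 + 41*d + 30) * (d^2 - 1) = d^5 + 12*d^4 + 40*d^3 + 18*d^2 - 41*d - 30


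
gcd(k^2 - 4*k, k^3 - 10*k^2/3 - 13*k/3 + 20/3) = k - 4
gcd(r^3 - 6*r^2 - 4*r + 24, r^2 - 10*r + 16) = r - 2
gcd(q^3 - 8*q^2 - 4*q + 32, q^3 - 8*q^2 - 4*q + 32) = q^3 - 8*q^2 - 4*q + 32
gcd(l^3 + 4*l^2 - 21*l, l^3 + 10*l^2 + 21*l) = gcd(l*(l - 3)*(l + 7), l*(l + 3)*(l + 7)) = l^2 + 7*l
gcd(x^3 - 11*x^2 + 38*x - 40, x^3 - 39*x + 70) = x^2 - 7*x + 10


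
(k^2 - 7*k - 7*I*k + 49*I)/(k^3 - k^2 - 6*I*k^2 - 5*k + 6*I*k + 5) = (k^2 - 7*k*(1 + I) + 49*I)/(k^3 - k^2*(1 + 6*I) + k*(-5 + 6*I) + 5)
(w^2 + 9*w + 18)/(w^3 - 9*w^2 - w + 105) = (w + 6)/(w^2 - 12*w + 35)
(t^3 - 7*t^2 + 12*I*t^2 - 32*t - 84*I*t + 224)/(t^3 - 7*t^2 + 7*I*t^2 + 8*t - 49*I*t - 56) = (t + 4*I)/(t - I)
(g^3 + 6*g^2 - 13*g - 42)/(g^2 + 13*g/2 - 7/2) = 2*(g^2 - g - 6)/(2*g - 1)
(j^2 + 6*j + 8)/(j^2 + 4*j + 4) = (j + 4)/(j + 2)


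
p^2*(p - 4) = p^3 - 4*p^2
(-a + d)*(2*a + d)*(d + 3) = -2*a^2*d - 6*a^2 + a*d^2 + 3*a*d + d^3 + 3*d^2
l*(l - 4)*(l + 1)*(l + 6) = l^4 + 3*l^3 - 22*l^2 - 24*l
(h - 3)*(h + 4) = h^2 + h - 12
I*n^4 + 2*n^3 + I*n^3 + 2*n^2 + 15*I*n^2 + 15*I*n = n*(n - 5*I)*(n + 3*I)*(I*n + I)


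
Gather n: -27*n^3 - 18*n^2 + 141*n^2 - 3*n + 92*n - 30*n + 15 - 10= -27*n^3 + 123*n^2 + 59*n + 5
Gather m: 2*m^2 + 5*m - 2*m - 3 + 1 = 2*m^2 + 3*m - 2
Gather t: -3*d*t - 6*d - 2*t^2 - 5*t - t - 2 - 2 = -6*d - 2*t^2 + t*(-3*d - 6) - 4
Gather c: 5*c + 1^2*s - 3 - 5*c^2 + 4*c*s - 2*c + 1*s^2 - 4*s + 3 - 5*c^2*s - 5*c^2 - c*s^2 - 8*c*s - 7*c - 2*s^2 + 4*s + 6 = c^2*(-5*s - 10) + c*(-s^2 - 4*s - 4) - s^2 + s + 6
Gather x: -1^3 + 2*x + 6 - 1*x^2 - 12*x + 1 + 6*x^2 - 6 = 5*x^2 - 10*x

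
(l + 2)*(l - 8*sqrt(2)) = l^2 - 8*sqrt(2)*l + 2*l - 16*sqrt(2)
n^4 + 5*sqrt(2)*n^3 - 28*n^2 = n^2*(n - 2*sqrt(2))*(n + 7*sqrt(2))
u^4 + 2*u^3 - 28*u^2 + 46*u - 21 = (u - 3)*(u - 1)^2*(u + 7)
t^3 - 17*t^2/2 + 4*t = t*(t - 8)*(t - 1/2)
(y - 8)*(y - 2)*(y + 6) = y^3 - 4*y^2 - 44*y + 96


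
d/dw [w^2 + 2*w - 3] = 2*w + 2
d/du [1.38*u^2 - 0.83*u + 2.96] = 2.76*u - 0.83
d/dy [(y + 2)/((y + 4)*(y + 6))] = (-y^2 - 4*y + 4)/(y^4 + 20*y^3 + 148*y^2 + 480*y + 576)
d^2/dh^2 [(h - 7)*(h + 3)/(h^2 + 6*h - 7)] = 4*(-5*h^3 - 21*h^2 - 231*h - 511)/(h^6 + 18*h^5 + 87*h^4 - 36*h^3 - 609*h^2 + 882*h - 343)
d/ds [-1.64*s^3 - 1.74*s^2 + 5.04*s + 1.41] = -4.92*s^2 - 3.48*s + 5.04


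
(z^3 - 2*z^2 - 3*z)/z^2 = z - 2 - 3/z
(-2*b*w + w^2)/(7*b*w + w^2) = (-2*b + w)/(7*b + w)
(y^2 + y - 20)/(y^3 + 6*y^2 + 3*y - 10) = (y - 4)/(y^2 + y - 2)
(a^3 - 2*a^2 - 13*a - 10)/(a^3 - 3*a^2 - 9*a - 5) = (a + 2)/(a + 1)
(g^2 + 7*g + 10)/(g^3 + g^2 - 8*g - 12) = (g + 5)/(g^2 - g - 6)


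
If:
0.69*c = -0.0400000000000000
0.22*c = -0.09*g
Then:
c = -0.06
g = 0.14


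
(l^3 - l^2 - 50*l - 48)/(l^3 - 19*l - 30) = (-l^3 + l^2 + 50*l + 48)/(-l^3 + 19*l + 30)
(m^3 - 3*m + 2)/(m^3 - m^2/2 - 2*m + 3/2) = 2*(m + 2)/(2*m + 3)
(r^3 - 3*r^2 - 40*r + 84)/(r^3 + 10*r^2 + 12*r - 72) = (r - 7)/(r + 6)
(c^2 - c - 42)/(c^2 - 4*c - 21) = (c + 6)/(c + 3)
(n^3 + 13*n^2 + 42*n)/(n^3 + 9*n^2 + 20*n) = (n^2 + 13*n + 42)/(n^2 + 9*n + 20)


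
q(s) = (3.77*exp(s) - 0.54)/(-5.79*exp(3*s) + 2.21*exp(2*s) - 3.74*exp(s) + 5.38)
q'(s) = (3.77*exp(s) - 0.54)*(17.37*exp(3*s) - 4.42*exp(2*s) + 3.74*exp(s))/(-5.79*exp(3*s) + 2.21*exp(2*s) - 3.74*exp(s) + 5.38)^2 + 3.77*exp(s)/(-5.79*exp(3*s) + 2.21*exp(2*s) - 3.74*exp(s) + 5.38) = (43.6566*exp(3*s) - 17.7115*exp(2*s) + 2.3868*exp(s) + 18.263)*exp(s)/(33.5241*exp(6*s) - 25.5918*exp(5*s) + 48.1933*exp(4*s) - 78.8312*exp(3*s) + 37.7672*exp(2*s) - 40.2424*exp(s) + 28.9444)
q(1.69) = -0.02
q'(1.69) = 0.05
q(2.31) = -0.01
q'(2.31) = 0.01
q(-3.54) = -0.08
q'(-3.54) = 0.02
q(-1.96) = -0.00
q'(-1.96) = 0.11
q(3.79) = -0.00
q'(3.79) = 0.00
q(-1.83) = 0.01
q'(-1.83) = 0.13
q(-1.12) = 0.16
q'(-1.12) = 0.35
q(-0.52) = 0.63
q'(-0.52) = 1.81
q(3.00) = 0.00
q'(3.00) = 0.00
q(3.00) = 0.00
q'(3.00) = 0.00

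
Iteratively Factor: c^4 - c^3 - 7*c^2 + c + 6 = (c - 3)*(c^3 + 2*c^2 - c - 2) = (c - 3)*(c + 2)*(c^2 - 1) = (c - 3)*(c + 1)*(c + 2)*(c - 1)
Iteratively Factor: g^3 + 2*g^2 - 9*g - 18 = (g + 2)*(g^2 - 9) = (g - 3)*(g + 2)*(g + 3)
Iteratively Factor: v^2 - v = (v - 1)*(v)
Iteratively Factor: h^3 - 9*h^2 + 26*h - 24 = (h - 2)*(h^2 - 7*h + 12) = (h - 4)*(h - 2)*(h - 3)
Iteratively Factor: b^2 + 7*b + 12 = (b + 3)*(b + 4)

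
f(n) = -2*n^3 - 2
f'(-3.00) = -54.00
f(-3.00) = 52.00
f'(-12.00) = -864.00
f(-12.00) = 3454.00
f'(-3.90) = -91.26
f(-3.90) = 116.64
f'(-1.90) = -21.66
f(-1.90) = 11.72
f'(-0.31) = -0.58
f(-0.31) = -1.94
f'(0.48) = -1.38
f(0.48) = -2.22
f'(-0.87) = -4.54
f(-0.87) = -0.68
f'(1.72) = -17.75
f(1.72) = -12.18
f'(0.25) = -0.38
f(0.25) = -2.03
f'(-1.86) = -20.76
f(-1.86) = 10.87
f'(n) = -6*n^2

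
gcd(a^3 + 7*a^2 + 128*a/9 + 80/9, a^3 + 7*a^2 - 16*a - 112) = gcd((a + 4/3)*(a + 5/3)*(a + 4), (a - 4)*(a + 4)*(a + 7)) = a + 4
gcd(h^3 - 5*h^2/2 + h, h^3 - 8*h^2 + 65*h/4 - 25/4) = h - 1/2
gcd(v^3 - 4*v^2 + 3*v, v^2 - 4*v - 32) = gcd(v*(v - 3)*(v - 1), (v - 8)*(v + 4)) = 1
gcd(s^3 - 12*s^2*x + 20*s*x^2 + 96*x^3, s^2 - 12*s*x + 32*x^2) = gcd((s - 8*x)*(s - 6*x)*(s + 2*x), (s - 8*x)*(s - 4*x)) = -s + 8*x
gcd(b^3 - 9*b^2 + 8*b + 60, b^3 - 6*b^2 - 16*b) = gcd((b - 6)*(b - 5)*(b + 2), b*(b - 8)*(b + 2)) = b + 2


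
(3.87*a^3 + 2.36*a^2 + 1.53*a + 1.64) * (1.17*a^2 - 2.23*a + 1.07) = 4.5279*a^5 - 5.8689*a^4 + 0.668200000000001*a^3 + 1.0321*a^2 - 2.0201*a + 1.7548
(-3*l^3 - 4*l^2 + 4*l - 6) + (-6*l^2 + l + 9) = -3*l^3 - 10*l^2 + 5*l + 3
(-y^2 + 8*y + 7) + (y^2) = 8*y + 7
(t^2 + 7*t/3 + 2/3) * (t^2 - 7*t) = t^4 - 14*t^3/3 - 47*t^2/3 - 14*t/3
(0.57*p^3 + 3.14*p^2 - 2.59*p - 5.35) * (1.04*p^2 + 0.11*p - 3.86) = 0.5928*p^5 + 3.3283*p^4 - 4.5484*p^3 - 17.9693*p^2 + 9.4089*p + 20.651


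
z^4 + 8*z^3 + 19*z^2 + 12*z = z*(z + 1)*(z + 3)*(z + 4)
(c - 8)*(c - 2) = c^2 - 10*c + 16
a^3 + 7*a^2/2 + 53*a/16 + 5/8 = (a + 1/4)*(a + 5/4)*(a + 2)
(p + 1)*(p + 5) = p^2 + 6*p + 5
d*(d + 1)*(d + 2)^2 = d^4 + 5*d^3 + 8*d^2 + 4*d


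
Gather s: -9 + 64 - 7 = 48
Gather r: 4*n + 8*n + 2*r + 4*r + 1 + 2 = 12*n + 6*r + 3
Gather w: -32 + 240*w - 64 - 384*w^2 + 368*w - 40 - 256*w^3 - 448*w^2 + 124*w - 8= -256*w^3 - 832*w^2 + 732*w - 144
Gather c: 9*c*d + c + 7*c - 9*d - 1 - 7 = c*(9*d + 8) - 9*d - 8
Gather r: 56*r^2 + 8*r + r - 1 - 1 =56*r^2 + 9*r - 2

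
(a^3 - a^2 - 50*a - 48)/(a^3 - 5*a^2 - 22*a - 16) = (a + 6)/(a + 2)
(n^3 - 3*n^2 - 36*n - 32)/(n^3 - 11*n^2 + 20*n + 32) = (n + 4)/(n - 4)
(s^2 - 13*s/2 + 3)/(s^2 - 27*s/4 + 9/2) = 2*(2*s - 1)/(4*s - 3)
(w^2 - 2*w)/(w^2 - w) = (w - 2)/(w - 1)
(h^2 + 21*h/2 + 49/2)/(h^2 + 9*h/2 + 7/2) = (h + 7)/(h + 1)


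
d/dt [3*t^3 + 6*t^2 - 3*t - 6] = 9*t^2 + 12*t - 3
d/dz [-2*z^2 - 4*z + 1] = -4*z - 4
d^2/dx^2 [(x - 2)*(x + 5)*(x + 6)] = 6*x + 18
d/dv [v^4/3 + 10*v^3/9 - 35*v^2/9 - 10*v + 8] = 4*v^3/3 + 10*v^2/3 - 70*v/9 - 10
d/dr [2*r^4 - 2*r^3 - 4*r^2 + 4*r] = 8*r^3 - 6*r^2 - 8*r + 4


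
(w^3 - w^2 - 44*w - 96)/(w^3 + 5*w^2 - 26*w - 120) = (w^2 - 5*w - 24)/(w^2 + w - 30)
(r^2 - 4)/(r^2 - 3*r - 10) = (r - 2)/(r - 5)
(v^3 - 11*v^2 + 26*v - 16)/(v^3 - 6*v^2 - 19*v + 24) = (v - 2)/(v + 3)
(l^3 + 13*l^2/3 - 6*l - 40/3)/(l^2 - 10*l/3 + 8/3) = (3*l^2 + 19*l + 20)/(3*l - 4)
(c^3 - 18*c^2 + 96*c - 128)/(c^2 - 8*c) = c - 10 + 16/c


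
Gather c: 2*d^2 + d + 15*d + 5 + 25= 2*d^2 + 16*d + 30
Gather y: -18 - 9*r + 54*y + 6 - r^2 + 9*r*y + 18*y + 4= -r^2 - 9*r + y*(9*r + 72) - 8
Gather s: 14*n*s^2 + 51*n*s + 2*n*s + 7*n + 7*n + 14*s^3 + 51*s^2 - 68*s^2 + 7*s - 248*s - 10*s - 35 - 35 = 14*n + 14*s^3 + s^2*(14*n - 17) + s*(53*n - 251) - 70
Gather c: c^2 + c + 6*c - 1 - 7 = c^2 + 7*c - 8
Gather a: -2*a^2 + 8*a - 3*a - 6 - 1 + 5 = -2*a^2 + 5*a - 2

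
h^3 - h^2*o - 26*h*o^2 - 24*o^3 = (h - 6*o)*(h + o)*(h + 4*o)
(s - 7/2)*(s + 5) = s^2 + 3*s/2 - 35/2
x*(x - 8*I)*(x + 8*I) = x^3 + 64*x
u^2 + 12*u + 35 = (u + 5)*(u + 7)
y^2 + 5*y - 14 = (y - 2)*(y + 7)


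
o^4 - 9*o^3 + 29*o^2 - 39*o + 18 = (o - 3)^2*(o - 2)*(o - 1)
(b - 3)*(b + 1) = b^2 - 2*b - 3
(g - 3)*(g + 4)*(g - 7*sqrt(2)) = g^3 - 7*sqrt(2)*g^2 + g^2 - 12*g - 7*sqrt(2)*g + 84*sqrt(2)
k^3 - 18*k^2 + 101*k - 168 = (k - 8)*(k - 7)*(k - 3)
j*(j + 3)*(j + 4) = j^3 + 7*j^2 + 12*j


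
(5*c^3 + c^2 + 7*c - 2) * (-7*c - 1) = -35*c^4 - 12*c^3 - 50*c^2 + 7*c + 2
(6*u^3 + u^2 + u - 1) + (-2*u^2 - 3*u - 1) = 6*u^3 - u^2 - 2*u - 2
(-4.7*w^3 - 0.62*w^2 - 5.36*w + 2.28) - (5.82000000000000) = -4.7*w^3 - 0.62*w^2 - 5.36*w - 3.54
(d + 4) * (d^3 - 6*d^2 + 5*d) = d^4 - 2*d^3 - 19*d^2 + 20*d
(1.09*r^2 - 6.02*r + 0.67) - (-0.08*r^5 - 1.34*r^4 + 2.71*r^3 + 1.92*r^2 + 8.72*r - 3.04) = 0.08*r^5 + 1.34*r^4 - 2.71*r^3 - 0.83*r^2 - 14.74*r + 3.71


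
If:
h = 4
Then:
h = 4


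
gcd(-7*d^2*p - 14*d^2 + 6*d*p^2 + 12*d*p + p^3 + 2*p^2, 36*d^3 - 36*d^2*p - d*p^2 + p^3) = -d + p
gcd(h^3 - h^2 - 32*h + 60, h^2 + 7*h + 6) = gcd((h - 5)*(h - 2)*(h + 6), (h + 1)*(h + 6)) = h + 6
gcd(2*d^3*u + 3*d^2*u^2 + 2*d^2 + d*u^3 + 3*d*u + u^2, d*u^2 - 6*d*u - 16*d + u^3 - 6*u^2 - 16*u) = d + u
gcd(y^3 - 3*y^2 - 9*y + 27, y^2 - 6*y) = 1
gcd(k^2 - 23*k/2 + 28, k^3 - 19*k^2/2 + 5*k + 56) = k^2 - 23*k/2 + 28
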